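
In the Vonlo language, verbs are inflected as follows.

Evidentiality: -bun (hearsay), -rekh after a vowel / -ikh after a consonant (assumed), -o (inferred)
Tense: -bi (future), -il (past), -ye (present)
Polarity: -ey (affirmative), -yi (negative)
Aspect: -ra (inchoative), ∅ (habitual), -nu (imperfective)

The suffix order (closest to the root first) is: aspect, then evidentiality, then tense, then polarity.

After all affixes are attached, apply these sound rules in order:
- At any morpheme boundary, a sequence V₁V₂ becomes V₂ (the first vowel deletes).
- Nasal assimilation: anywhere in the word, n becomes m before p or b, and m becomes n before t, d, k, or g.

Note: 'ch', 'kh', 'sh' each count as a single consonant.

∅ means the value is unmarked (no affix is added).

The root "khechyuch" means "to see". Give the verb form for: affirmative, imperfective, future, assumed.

Attach aspect imperfective -nu → khechyuchnu.
Attach evidentiality assumed -rekh (after vowel 'u') → khechyuchnurekh.
Attach tense future -bi → khechyuchnurekhbi.
Attach polarity affirmative -ey → khechyuchnurekhbiey.
Apply vowel deletion: khechyuchnurekhbiey → khechyuchnurekhbey.
Nasal assimilation: no change.

khechyuchnurekhbey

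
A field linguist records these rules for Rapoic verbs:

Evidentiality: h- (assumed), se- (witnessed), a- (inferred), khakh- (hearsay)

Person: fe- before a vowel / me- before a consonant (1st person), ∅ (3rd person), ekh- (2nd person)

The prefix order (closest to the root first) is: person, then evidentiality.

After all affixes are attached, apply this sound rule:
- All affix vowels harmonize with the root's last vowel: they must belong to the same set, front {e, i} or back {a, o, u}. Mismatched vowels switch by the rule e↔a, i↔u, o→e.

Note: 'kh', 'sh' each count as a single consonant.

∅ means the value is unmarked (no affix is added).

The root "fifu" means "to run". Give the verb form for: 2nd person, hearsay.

Attach person 2nd person ekh- → ekhfifu.
Attach evidentiality hearsay khakh- → khakhekhfifu.
Apply vowel harmony: khakhekhfifu → khakhakhfifu.

khakhakhfifu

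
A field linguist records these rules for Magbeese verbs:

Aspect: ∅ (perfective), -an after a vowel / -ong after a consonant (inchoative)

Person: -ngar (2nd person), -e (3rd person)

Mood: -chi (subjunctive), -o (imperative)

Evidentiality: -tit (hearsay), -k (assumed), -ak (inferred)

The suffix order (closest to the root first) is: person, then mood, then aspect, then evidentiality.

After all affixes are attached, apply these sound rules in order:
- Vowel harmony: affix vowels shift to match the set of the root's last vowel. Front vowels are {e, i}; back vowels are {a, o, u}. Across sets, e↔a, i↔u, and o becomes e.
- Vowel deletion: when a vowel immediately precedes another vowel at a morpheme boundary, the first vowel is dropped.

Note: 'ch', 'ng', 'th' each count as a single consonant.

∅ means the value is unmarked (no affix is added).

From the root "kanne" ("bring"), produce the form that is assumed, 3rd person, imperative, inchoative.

kannenk

Attach person 3rd person -e → kannee.
Attach mood imperative -o → kanneeo.
Attach aspect inchoative -an (after vowel 'o') → kanneeoan.
Attach evidentiality assumed -k → kanneeoank.
Apply vowel harmony: kanneeoank → kanneeeenk.
Apply vowel deletion: kanneeeenk → kannenk.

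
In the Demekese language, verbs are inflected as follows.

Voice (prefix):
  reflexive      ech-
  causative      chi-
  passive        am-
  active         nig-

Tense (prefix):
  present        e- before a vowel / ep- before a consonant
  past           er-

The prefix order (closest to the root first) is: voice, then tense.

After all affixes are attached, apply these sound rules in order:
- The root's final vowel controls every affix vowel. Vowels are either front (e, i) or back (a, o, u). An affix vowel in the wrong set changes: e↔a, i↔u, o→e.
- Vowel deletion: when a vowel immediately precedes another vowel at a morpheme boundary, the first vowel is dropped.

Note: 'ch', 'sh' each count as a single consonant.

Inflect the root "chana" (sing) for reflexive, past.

Attach voice reflexive ech- → echchana.
Attach tense past er- → erechchana.
Apply vowel harmony: erechchana → arachchana.
Vowel deletion: no change.

arachchana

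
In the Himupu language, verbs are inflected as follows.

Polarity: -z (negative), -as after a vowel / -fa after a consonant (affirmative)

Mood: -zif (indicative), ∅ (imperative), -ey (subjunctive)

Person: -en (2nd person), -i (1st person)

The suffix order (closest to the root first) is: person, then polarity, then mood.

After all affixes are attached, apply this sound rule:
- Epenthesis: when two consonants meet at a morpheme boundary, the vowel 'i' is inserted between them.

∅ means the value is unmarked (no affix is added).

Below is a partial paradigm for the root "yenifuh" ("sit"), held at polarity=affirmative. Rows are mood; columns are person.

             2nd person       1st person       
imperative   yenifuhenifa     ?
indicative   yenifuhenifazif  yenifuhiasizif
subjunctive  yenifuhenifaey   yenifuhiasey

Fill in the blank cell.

Attach person 1st person -i → yenifuhi.
Attach polarity affirmative -as (after vowel 'i') → yenifuhias.
mood = imperative: zero marking, form stays yenifuhias.
Epenthesis: no change.

yenifuhias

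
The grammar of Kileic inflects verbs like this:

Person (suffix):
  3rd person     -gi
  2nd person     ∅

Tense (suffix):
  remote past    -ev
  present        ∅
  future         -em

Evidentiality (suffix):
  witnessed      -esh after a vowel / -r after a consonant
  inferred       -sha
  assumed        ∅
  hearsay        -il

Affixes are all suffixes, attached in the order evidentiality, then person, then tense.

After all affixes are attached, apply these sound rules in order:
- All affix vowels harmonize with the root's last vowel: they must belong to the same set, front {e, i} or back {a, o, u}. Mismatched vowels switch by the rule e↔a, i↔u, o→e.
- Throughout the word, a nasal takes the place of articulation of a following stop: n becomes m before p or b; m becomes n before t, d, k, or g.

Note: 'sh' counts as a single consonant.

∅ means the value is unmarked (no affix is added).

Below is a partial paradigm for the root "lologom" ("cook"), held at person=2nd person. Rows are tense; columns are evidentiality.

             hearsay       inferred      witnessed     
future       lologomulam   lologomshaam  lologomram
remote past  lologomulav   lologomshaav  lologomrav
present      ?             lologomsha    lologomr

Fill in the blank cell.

lologomul

Attach evidentiality hearsay -il → lologomil.
person = 2nd person: zero marking, form stays lologomil.
tense = present: zero marking, form stays lologomil.
Apply vowel harmony: lologomil → lologomul.
Nasal assimilation: no change.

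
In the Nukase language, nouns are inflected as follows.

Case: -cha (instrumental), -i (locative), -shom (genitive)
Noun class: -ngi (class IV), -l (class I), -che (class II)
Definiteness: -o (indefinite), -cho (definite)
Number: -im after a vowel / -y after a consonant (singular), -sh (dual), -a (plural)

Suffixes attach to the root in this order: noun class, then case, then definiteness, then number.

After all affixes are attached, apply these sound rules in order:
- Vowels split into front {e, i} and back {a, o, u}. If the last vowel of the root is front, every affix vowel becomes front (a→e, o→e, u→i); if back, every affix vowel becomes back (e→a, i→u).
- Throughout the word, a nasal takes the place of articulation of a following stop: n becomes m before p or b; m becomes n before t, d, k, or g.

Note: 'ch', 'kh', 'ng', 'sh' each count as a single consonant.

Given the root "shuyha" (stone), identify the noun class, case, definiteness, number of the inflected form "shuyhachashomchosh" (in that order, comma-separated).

Segment: shuyha-che-shom-cho-sh.
noun class: -che → class II.
case: -shom → genitive.
definiteness: -cho → definite.
number: -sh → dual.

class II, genitive, definite, dual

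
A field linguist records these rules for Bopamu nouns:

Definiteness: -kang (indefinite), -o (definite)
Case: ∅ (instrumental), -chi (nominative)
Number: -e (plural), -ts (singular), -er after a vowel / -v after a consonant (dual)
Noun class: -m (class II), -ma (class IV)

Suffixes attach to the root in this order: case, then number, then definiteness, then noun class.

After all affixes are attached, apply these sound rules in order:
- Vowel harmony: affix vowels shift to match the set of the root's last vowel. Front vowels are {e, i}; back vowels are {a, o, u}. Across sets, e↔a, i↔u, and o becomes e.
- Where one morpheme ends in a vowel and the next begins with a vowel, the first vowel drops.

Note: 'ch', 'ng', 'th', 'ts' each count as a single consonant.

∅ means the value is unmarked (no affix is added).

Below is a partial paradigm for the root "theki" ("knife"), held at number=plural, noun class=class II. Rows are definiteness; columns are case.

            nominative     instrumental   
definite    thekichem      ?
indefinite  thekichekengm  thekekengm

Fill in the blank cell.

case = instrumental: zero marking, form stays theki.
Attach number plural -e → thekie.
Attach definiteness definite -o → thekieo.
Attach noun class class II -m → thekieom.
Apply vowel harmony: thekieom → thekieem.
Apply vowel deletion: thekieem → thekem.

thekem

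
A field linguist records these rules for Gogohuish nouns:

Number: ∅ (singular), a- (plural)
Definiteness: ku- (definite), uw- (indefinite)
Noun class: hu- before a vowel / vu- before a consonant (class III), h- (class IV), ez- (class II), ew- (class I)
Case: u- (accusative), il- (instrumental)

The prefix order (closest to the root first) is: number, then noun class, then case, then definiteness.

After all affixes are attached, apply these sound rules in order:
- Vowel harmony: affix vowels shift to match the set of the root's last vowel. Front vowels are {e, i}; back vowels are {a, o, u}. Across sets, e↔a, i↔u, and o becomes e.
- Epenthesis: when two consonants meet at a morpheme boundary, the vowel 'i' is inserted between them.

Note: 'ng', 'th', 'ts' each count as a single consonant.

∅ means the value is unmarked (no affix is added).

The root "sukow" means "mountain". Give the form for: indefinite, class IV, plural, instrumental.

Attach number plural a- → asukow.
Attach noun class class IV h- → hasukow.
Attach case instrumental il- → ilhasukow.
Attach definiteness indefinite uw- → uwilhasukow.
Apply vowel harmony: uwilhasukow → uwulhasukow.
Apply epenthesis: uwulhasukow → uwulihasukow.

uwulihasukow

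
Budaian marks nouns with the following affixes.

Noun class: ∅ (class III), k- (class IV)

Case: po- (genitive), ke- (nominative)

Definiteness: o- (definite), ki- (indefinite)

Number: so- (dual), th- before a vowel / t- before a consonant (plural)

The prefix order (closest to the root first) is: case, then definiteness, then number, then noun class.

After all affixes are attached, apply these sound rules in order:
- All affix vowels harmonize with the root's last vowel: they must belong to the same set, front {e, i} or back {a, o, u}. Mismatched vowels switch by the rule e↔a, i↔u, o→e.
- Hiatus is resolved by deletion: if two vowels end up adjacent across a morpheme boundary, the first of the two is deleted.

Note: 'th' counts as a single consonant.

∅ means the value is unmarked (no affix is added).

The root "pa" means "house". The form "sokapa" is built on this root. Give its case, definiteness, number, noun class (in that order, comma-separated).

nominative, definite, dual, class III

Segment: so-o-ke-pa.
case: ke- → nominative.
definiteness: o- → definite.
number: so- → dual.
noun class: ∅ → class III.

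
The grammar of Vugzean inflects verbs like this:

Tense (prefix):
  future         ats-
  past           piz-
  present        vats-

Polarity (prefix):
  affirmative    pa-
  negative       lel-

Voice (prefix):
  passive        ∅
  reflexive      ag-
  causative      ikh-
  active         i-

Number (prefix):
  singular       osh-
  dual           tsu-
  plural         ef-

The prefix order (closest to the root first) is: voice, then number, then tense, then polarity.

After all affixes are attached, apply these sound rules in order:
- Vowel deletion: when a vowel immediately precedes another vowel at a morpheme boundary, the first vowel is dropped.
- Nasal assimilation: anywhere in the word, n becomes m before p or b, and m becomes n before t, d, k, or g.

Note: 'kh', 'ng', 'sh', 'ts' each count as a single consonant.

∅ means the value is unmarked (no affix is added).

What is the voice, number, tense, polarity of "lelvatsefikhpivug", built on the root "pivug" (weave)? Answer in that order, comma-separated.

Segment: lel-vats-ef-ikh-pivug.
voice: ikh- → causative.
number: ef- → plural.
tense: vats- → present.
polarity: lel- → negative.

causative, plural, present, negative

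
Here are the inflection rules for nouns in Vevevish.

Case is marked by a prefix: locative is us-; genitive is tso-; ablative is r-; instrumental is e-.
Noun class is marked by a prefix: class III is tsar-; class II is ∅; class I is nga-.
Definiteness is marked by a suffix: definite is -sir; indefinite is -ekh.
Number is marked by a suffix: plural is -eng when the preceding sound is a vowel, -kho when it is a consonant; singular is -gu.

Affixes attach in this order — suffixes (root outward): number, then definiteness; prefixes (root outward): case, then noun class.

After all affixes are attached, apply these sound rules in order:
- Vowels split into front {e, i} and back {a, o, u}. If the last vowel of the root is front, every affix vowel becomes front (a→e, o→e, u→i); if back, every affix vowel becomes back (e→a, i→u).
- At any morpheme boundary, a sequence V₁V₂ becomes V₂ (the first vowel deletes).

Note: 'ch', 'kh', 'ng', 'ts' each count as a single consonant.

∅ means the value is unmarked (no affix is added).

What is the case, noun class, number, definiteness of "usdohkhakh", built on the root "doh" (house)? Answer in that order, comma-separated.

locative, class II, plural, indefinite

Segment: us-doh-kho-ekh.
case: us- → locative.
noun class: ∅ → class II.
number: -eng/kho → plural.
definiteness: -ekh → indefinite.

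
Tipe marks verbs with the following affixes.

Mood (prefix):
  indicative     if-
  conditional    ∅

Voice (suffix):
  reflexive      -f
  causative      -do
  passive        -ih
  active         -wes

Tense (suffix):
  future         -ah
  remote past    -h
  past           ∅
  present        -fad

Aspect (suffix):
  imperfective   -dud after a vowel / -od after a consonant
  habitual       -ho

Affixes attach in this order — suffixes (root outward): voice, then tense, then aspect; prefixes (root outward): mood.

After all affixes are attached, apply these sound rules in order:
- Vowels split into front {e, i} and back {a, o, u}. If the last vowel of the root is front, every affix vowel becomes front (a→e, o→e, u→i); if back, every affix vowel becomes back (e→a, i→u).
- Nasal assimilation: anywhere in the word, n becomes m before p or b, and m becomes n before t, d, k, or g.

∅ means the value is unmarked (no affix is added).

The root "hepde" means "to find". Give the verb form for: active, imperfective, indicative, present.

Attach voice active -wes → hepdewes.
Attach tense present -fad → hepdewesfad.
Attach aspect imperfective -od (after consonant 'd') → hepdewesfadod.
Attach mood indicative if- → ifhepdewesfadod.
Apply vowel harmony: ifhepdewesfadod → ifhepdewesfeded.
Nasal assimilation: no change.

ifhepdewesfeded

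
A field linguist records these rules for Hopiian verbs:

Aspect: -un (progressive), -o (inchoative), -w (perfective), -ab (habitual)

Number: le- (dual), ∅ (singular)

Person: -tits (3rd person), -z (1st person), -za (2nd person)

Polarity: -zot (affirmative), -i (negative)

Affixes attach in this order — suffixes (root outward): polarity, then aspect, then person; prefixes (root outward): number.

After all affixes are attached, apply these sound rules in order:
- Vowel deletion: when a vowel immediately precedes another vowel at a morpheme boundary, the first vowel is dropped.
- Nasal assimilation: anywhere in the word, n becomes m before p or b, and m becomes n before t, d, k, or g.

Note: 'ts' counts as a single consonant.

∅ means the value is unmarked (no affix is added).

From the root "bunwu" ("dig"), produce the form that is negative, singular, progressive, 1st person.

bunwunz

Attach polarity negative -i → bunwui.
number = singular: zero marking, form stays bunwui.
Attach aspect progressive -un → bunwuiun.
Attach person 1st person -z → bunwuiunz.
Apply vowel deletion: bunwuiunz → bunwunz.
Nasal assimilation: no change.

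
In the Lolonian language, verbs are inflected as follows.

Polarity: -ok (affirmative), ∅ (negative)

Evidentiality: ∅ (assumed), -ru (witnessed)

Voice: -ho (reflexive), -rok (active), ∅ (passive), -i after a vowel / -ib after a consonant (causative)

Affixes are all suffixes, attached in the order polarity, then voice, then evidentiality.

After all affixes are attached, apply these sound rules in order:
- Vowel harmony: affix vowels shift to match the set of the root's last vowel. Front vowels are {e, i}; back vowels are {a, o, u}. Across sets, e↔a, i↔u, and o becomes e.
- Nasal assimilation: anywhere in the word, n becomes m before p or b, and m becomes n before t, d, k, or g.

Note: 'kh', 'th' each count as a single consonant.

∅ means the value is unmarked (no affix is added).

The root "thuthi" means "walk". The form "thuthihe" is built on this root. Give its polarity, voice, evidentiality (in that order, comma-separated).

Segment: thuthi-ho.
polarity: ∅ → negative.
voice: -ho → reflexive.
evidentiality: ∅ → assumed.

negative, reflexive, assumed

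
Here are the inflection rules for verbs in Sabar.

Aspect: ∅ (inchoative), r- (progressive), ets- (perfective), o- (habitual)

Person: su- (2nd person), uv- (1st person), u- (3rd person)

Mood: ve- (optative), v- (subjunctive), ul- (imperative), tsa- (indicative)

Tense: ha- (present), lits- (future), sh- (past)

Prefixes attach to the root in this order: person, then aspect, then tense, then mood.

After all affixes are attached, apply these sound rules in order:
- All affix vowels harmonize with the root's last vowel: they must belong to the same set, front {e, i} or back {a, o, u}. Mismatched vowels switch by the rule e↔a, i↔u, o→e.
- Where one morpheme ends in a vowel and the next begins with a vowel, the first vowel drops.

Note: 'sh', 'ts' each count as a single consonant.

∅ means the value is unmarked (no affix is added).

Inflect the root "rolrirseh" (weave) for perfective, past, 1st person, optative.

veshetsivrolrirseh

Attach person 1st person uv- → uvrolrirseh.
Attach aspect perfective ets- → etsuvrolrirseh.
Attach tense past sh- → shetsuvrolrirseh.
Attach mood optative ve- → veshetsuvrolrirseh.
Apply vowel harmony: veshetsuvrolrirseh → veshetsivrolrirseh.
Vowel deletion: no change.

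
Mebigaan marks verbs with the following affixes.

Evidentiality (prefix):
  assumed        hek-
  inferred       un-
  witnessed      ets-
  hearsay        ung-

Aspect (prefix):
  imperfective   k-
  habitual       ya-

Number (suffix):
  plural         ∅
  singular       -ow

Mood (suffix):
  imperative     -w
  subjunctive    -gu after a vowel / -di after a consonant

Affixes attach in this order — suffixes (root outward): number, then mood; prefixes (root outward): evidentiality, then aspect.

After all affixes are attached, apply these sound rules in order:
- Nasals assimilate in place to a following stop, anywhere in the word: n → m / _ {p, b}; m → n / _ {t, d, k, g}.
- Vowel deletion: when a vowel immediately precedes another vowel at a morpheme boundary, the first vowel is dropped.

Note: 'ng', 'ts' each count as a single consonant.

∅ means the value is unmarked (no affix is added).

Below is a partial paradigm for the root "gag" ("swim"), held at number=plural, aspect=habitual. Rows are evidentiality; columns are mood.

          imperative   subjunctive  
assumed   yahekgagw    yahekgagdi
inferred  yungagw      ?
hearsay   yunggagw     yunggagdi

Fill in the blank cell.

number = plural: zero marking, form stays gag.
Attach evidentiality inferred un- → ungag.
Attach aspect habitual ya- → yaungag.
Attach mood subjunctive -di (after consonant 'g') → yaungagdi.
Nasal assimilation: no change.
Apply vowel deletion: yaungagdi → yungagdi.

yungagdi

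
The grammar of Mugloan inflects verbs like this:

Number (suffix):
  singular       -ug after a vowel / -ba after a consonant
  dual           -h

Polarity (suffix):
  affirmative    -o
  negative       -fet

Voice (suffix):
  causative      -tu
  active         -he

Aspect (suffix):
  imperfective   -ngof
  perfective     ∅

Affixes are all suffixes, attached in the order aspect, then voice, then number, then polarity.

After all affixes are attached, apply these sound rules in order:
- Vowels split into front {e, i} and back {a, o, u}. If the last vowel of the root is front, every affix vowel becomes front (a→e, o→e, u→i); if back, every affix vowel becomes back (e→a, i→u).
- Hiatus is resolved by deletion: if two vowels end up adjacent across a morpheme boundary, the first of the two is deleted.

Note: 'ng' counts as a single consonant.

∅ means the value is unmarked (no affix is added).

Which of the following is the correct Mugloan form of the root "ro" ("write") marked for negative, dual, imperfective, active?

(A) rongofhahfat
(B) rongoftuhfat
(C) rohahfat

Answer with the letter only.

Attach aspect imperfective -ngof → rongof.
Attach voice active -he → rongofhe.
Attach number dual -h → rongofheh.
Attach polarity negative -fet → rongofhehfet.
Apply vowel harmony: rongofhehfet → rongofhahfat.
Vowel deletion: no change.
So the correct form is rongofhahfat, option (A).
(C) rohahfat is wrong: it uses perfective instead of imperfective for aspect.
(B) rongoftuhfat is wrong: it uses causative instead of active for voice.

A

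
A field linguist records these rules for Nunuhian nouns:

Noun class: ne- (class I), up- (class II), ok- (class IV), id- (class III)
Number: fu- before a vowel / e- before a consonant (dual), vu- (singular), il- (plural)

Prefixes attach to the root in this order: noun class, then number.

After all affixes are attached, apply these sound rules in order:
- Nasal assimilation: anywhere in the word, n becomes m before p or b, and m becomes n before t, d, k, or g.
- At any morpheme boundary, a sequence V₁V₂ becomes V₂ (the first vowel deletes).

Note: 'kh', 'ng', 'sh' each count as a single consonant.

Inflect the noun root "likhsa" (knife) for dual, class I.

enelikhsa

Attach noun class class I ne- → nelikhsa.
Attach number dual e- (before consonant 'n') → enelikhsa.
Nasal assimilation: no change.
Vowel deletion: no change.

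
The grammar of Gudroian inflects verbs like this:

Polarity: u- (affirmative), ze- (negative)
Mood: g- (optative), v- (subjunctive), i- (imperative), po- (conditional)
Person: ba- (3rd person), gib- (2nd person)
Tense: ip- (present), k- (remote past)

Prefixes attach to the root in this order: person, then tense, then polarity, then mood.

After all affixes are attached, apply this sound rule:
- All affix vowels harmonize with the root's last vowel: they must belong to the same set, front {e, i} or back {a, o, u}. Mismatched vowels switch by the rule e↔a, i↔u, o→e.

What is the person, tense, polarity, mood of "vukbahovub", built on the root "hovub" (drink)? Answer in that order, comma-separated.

Segment: v-u-k-ba-hovub.
person: ba- → 3rd person.
tense: k- → remote past.
polarity: u- → affirmative.
mood: v- → subjunctive.

3rd person, remote past, affirmative, subjunctive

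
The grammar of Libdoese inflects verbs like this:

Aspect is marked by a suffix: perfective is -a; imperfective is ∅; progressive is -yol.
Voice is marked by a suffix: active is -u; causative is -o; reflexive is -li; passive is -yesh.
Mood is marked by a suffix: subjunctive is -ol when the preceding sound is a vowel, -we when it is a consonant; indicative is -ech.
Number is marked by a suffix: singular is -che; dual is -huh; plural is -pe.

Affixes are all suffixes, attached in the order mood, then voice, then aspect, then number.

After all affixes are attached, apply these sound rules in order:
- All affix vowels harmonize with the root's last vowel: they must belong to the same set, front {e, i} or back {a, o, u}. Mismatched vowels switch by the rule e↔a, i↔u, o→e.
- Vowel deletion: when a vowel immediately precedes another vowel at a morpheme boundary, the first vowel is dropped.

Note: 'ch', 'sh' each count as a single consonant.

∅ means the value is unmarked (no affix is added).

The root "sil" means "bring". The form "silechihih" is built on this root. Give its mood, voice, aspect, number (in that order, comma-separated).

indicative, active, imperfective, dual

Segment: sil-ech-u-huh.
mood: -ech → indicative.
voice: -u → active.
aspect: ∅ → imperfective.
number: -huh → dual.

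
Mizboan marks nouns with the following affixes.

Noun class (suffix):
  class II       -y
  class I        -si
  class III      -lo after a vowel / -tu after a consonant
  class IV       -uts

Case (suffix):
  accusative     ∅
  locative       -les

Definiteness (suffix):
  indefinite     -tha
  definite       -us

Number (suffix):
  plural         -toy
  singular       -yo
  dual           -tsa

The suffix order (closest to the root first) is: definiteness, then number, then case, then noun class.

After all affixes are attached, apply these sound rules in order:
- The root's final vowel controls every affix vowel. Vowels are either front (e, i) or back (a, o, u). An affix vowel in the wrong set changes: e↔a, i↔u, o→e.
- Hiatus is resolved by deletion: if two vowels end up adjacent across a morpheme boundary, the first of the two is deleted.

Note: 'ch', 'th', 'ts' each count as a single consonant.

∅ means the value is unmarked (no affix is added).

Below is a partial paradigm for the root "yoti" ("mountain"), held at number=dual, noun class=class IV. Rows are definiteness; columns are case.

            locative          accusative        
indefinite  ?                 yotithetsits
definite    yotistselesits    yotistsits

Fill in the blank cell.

Attach definiteness indefinite -tha → yotitha.
Attach number dual -tsa → yotithatsa.
Attach case locative -les → yotithatsales.
Attach noun class class IV -uts → yotithatsalesuts.
Apply vowel harmony: yotithatsalesuts → yotithetselesits.
Vowel deletion: no change.

yotithetselesits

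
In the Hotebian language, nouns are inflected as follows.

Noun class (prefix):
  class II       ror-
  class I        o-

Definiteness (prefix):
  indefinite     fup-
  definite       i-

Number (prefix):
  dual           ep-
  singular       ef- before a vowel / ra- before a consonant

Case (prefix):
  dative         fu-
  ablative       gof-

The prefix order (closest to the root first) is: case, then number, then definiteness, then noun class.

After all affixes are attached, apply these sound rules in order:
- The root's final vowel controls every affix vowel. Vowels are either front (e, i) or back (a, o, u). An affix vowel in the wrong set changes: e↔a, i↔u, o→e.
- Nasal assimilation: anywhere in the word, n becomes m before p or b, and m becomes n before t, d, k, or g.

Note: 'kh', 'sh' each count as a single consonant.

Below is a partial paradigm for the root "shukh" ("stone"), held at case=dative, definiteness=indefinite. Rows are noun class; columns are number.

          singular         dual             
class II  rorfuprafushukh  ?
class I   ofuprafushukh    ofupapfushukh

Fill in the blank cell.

rorfupapfushukh

Attach case dative fu- → fushukh.
Attach number dual ep- → epfushukh.
Attach definiteness indefinite fup- → fupepfushukh.
Attach noun class class II ror- → rorfupepfushukh.
Apply vowel harmony: rorfupepfushukh → rorfupapfushukh.
Nasal assimilation: no change.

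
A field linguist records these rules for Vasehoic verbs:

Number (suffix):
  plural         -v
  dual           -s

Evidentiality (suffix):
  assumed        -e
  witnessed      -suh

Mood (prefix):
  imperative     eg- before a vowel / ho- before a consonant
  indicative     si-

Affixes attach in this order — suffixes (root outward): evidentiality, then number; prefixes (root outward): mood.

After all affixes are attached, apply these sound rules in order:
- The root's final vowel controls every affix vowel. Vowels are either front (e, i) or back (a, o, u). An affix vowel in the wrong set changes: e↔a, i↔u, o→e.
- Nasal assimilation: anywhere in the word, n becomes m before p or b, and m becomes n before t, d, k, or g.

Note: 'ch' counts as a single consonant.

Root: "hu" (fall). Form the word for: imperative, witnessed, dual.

Attach mood imperative ho- (before consonant 'h') → hohu.
Attach evidentiality witnessed -suh → hohusuh.
Attach number dual -s → hohusuhs.
Vowel harmony: no change.
Nasal assimilation: no change.

hohusuhs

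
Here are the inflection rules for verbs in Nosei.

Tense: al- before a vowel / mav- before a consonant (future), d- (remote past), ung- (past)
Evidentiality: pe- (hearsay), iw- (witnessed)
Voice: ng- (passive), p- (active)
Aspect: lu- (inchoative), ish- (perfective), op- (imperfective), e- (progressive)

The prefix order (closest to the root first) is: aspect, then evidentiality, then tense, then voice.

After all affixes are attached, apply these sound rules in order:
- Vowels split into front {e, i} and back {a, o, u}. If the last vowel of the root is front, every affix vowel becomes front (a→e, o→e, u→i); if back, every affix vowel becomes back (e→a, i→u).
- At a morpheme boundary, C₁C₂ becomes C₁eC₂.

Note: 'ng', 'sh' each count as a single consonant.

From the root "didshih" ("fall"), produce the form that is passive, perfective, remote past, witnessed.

ngediwishedidshih

Attach aspect perfective ish- → ishdidshih.
Attach evidentiality witnessed iw- → iwishdidshih.
Attach tense remote past d- → diwishdidshih.
Attach voice passive ng- → ngdiwishdidshih.
Vowel harmony: no change.
Apply epenthesis: ngdiwishdidshih → ngediwishedidshih.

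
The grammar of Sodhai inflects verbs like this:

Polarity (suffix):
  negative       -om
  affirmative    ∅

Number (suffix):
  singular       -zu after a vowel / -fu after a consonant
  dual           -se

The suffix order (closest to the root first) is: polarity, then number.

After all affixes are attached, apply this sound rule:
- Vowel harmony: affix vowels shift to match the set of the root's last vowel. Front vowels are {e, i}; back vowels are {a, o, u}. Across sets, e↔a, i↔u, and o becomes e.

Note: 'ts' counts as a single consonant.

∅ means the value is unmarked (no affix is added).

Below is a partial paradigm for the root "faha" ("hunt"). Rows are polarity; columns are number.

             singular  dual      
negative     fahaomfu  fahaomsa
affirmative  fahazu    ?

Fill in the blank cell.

fahasa

polarity = affirmative: zero marking, form stays faha.
Attach number dual -se → fahase.
Apply vowel harmony: fahase → fahasa.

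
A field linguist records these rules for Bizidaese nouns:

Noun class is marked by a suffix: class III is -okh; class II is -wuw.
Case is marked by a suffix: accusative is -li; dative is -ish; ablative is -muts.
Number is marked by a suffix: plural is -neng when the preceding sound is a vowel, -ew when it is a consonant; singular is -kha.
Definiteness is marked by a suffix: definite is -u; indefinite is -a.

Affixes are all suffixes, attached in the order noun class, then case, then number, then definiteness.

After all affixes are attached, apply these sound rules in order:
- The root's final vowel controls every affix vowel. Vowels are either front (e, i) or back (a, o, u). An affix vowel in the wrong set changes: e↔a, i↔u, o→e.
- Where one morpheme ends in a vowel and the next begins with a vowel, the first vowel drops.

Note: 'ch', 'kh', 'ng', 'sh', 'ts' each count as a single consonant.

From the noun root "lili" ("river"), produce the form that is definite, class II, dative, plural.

liliwiwishewi

Attach noun class class II -wuw → liliwuw.
Attach case dative -ish → liliwuwish.
Attach number plural -ew (after consonant 'sh') → liliwuwishew.
Attach definiteness definite -u → liliwuwishewu.
Apply vowel harmony: liliwuwishewu → liliwiwishewi.
Vowel deletion: no change.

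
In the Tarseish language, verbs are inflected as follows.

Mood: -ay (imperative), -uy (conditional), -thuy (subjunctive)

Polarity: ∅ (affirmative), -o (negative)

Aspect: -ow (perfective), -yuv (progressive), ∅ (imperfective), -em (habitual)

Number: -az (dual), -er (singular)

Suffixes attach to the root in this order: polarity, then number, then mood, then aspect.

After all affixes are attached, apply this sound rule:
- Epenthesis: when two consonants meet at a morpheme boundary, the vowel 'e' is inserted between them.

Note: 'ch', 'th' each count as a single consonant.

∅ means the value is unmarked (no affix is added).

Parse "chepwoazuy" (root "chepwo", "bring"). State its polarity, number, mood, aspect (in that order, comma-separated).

affirmative, dual, conditional, imperfective

Segment: chepwo-az-uy.
polarity: ∅ → affirmative.
number: -az → dual.
mood: -uy → conditional.
aspect: ∅ → imperfective.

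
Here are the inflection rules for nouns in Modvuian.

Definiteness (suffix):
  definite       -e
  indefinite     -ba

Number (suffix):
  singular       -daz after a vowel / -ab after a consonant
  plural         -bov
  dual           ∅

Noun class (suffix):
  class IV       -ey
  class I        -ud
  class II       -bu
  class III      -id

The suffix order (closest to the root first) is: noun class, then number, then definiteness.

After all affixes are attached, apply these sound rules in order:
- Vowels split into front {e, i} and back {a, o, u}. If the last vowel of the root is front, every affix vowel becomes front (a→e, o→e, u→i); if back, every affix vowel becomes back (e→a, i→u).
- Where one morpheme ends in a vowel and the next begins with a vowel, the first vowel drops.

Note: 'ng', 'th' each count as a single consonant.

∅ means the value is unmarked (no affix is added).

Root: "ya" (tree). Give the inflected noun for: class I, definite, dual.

Attach noun class class I -ud → yaud.
number = dual: zero marking, form stays yaud.
Attach definiteness definite -e → yaude.
Apply vowel harmony: yaude → yauda.
Apply vowel deletion: yauda → yuda.

yuda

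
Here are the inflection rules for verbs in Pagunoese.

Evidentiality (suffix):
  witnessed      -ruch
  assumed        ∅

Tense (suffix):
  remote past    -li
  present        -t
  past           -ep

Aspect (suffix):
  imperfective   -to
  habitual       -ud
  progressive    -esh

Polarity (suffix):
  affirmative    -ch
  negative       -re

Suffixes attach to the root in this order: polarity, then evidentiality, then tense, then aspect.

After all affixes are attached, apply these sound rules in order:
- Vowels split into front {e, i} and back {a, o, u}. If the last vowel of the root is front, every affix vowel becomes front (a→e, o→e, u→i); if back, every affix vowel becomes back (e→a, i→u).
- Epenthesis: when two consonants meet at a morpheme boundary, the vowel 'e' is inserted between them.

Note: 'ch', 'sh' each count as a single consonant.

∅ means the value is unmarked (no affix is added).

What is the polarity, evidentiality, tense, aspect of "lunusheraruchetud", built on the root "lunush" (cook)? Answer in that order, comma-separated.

Segment: lunush-re-ruch-t-ud.
polarity: -re → negative.
evidentiality: -ruch → witnessed.
tense: -t → present.
aspect: -ud → habitual.

negative, witnessed, present, habitual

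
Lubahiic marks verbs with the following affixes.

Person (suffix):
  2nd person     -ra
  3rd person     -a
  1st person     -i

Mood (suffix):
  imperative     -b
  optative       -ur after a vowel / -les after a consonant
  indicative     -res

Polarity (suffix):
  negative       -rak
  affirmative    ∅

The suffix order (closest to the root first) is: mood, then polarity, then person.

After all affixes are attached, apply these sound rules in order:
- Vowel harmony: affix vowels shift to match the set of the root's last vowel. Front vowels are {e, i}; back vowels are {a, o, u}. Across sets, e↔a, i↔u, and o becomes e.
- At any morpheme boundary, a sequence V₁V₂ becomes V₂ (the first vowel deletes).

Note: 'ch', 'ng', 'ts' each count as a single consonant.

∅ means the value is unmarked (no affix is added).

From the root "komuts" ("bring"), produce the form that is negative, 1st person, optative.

komutslasraku

Attach mood optative -les (after consonant 'ts') → komutsles.
Attach polarity negative -rak → komutslesrak.
Attach person 1st person -i → komutslesraki.
Apply vowel harmony: komutslesraki → komutslasraku.
Vowel deletion: no change.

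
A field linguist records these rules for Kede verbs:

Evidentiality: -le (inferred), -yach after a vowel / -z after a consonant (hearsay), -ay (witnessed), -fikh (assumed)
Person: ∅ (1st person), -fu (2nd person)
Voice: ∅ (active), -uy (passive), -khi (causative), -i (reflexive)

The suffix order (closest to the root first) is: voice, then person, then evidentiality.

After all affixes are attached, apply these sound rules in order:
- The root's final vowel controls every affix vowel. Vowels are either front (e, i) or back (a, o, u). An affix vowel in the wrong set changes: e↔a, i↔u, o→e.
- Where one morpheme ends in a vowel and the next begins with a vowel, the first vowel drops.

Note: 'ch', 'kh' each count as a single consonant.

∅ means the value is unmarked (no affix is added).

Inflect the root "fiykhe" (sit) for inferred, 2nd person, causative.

Attach voice causative -khi → fiykhekhi.
Attach person 2nd person -fu → fiykhekhifu.
Attach evidentiality inferred -le → fiykhekhifule.
Apply vowel harmony: fiykhekhifule → fiykhekhifile.
Vowel deletion: no change.

fiykhekhifile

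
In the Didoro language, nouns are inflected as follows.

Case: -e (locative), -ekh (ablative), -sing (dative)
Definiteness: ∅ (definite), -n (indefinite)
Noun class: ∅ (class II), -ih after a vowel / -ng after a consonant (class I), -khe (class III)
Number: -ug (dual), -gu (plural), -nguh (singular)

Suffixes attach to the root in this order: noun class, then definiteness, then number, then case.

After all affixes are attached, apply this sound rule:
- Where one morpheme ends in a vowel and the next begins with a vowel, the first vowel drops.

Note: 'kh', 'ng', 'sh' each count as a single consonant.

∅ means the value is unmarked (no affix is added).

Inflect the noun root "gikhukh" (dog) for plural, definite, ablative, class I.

Attach noun class class I -ng (after consonant 'kh') → gikhukhng.
definiteness = definite: zero marking, form stays gikhukhng.
Attach number plural -gu → gikhukhnggu.
Attach case ablative -ekh → gikhukhngguekh.
Apply vowel deletion: gikhukhngguekh → gikhukhnggekh.

gikhukhnggekh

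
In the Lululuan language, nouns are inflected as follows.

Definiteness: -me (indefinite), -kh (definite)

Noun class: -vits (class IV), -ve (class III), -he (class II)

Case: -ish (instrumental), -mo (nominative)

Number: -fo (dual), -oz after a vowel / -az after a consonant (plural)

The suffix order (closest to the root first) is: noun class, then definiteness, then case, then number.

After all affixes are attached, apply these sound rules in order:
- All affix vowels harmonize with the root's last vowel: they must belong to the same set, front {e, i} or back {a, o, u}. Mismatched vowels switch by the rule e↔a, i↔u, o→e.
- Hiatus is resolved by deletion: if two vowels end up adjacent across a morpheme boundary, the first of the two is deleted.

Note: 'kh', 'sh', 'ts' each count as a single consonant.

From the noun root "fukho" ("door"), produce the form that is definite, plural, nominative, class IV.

fukhovutskhmoz

Attach noun class class IV -vits → fukhovits.
Attach definiteness definite -kh → fukhovitskh.
Attach case nominative -mo → fukhovitskhmo.
Attach number plural -oz (after vowel 'o') → fukhovitskhmooz.
Apply vowel harmony: fukhovitskhmooz → fukhovutskhmooz.
Apply vowel deletion: fukhovutskhmooz → fukhovutskhmoz.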